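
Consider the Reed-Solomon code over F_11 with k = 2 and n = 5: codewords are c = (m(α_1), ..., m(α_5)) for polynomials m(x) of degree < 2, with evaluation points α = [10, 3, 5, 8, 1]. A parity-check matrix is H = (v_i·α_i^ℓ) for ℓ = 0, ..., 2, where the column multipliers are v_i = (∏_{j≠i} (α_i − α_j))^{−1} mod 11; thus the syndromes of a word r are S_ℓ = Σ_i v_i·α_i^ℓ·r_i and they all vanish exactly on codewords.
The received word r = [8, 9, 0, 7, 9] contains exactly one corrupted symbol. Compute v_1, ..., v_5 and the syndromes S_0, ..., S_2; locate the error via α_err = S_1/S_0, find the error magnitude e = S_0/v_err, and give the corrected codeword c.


S = (7, 10, 8), error at position 2, error magnitude e = 10, c = [8, 10, 0, 7, 9].

Step 1: column multipliers v_i = (∏_{j≠i}(α_i − α_j))^{−1} mod 11.
  i = 1 (α = 10): (10−3)(10−5)(10−8)(10−1) = 7·5·2·9 = 630 ≡ 3, so v_1 = 3^{−1} = 4 (mod 11).
  i = 2 (α = 3): (3−10)(3−5)(3−8)(3−1) = (−7)·(−2)·(−5)·2 = −140 ≡ 3, so v_2 = 3^{−1} = 4 (mod 11).
  i = 3 (α = 5): (5−10)(5−3)(5−8)(5−1) = (−5)·2·(−3)·4 = 120 ≡ 10, so v_3 = 10^{−1} = 10 (mod 11).
  i = 4 (α = 8): (8−10)(8−3)(8−5)(8−1) = (−2)·5·3·7 = −210 ≡ 10, so v_4 = 10^{−1} = 10 (mod 11).
  i = 5 (α = 1): (1−10)(1−3)(1−5)(1−8) = (−9)·(−2)·(−4)·(−7) = 504 ≡ 9, so v_5 = 9^{−1} = 5 (mod 11).
  v = [4, 4, 10, 10, 5].
Step 2: syndromes of r = [8, 9, 0, 7, 9] (all sums mod 11).
  S_0 = Σ v_i r_i = 4·8 + 4·9 + 10·0 + 10·7 + 5·9 = 183 ≡ 7.
  S_1 = Σ v_i α_i r_i = 4·10·8 + 4·3·9 + 10·5·0 + 10·8·7 + 5·1·9 = 1033 ≡ 10.
  α_i^2 mod 11 = [1, 9, 3, 9, 1].
  S_2 = Σ v_i α_i^2 r_i = 4·1·8 + 4·9·9 + 10·3·0 + 10·9·7 + 5·1·9 = 1031 ≡ 8.
  S = (7, 10, 8) ≠ 0, so r is not a codeword (an error is present).
Step 3: locate the error. For a single error e at position i, S_ℓ = v_i·e·α_i^ℓ, so α_err = S_1/S_0.
  S_0^{−1} = 7^{−1} = 8 (mod 11), so α_err = 10·8 = 80 ≡ 3 = α_2. Error position i = 2.
  Consistency check: S_2/S_1 = 8·10 = 80 ≡ 3 = α_err ✓ (single-error assumption holds).
Step 4: error magnitude e = S_0/v_2 = S_0·∏_{j≠2}(α_2 − α_j) = 7·3 = 21 ≡ 10 (mod 11).
Step 5: correct position 2: c_2 = r_2 − e = 9 − 10 ≡ 10 (mod 11). Hence c = [8, 10, 0, 7, 9].
  Check: interpolating c through the α_i gives m(x) = 3 + 6·x (degree < 2) with m(α_i) = c_i for every i, so c is indeed a codeword.


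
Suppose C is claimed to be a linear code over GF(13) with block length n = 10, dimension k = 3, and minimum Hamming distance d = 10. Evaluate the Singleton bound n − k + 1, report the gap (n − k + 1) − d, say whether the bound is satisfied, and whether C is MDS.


Singleton RHS = n − k + 1 = 8, slack = -2, bound violated (no such code; not MDS).

Singleton bound: d ≤ n − k + 1.
Here n = 10, k = 3, so n − k + 1 = 8.
Given d = 10, check d ≤ 8: NO.
Slack = (n − k + 1) − d = -2.
The slack is negative: d = 10 exceeds n − k + 1 = 8 by 2, so the Singleton bound is violated and no linear [10, 3, 10]_13 code can exist. In particular it is not MDS (MDS requires d = n − k + 1 exactly).
Description: the claimed parameters are [10, 3, 10]_13; such a code would be impossible (violates the Singleton bound).


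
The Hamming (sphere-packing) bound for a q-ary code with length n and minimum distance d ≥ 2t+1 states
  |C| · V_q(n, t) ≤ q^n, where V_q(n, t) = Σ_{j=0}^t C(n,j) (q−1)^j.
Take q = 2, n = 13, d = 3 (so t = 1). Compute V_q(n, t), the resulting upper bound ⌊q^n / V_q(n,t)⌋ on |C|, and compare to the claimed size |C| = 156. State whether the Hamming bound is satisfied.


V_q(n, t) = 14, q^n = 8192, Hamming bound = 585, |C| = 156 ≤ bound (satisfied).

Step 1: Compute V_q(n, t) = Σ_{j=0}^1 C(n, j) (q−1)^j.
  j = 0: C(13,0)·(1)^0 = 1·1 = 1.
  j = 1: C(13,1)·(1)^1 = 13·1 = 13.
  V_q(n, t) = 1 + 13 = 14.
Step 2: q^n = 2^13 = 8192.
Step 3: Hamming bound ⌊q^n / V_q(n,t)⌋ = ⌊8192/14⌋ = 585.
Step 4: Compare |C| = 156 to 585: satisfied.
The claimed |C| lies below the Hamming bound.


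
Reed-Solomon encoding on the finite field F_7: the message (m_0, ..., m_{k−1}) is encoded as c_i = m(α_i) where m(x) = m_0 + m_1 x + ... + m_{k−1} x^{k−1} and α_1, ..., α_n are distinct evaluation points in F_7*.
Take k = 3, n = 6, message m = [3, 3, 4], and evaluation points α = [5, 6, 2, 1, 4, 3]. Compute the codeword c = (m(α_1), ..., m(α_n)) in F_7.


c = [6, 4, 4, 3, 2, 6]

Message polynomial: m(x) = 3 + 3·x + 4·x^2 (mod 7).
For each evaluation point α_i, compute m(α_i) mod 7:
  α_1 = 5: Horner steps 4 → 2 → 6, so m(5) = 6.
  α_2 = 6: Horner steps 4 → 6 → 4, so m(6) = 4.
  α_3 = 2: Horner steps 4 → 4 → 4, so m(2) = 4.
  α_4 = 1: Horner steps 4 → 0 → 3, so m(1) = 3.
  α_5 = 4: Horner steps 4 → 5 → 2, so m(4) = 2.
  α_6 = 3: Horner steps 4 → 1 → 6, so m(3) = 6.
Codeword c = [6, 4, 4, 3, 2, 6] ∈ F_7^6.


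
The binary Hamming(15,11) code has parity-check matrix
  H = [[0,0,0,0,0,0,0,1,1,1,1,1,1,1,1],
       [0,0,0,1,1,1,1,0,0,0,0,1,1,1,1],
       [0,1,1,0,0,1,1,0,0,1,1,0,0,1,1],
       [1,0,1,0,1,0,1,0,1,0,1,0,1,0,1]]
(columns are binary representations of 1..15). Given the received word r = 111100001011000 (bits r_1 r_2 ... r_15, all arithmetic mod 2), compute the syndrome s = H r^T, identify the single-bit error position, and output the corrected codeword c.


s = (1, 0, 1, 0)^T, error position = 10, corrected codeword c = 111100001111000

Compute s = H r^T mod 2 one row at a time:
  s_1 = 0 + 1 + 0 + 1 + 1 + 0 + 0 + 0 = 3 ≡ 1 (mod 2).
  s_2 = 1 + 0 + 0 + 0 + 1 + 0 + 0 + 0 = 2 ≡ 0 (mod 2).
  s_3 = 1 + 1 + 0 + 0 + 0 + 1 + 0 + 0 = 3 ≡ 1 (mod 2).
  s_4 = 1 + 1 + 0 + 0 + 1 + 1 + 0 + 0 = 4 ≡ 0 (mod 2).
s = (1, 0, 1, 0)^T — this equals column 10 of H (binary 1010), so error is at position 10.
Correct: flip bit 10 of r = 111100001011000 to get c = 111100001111000.


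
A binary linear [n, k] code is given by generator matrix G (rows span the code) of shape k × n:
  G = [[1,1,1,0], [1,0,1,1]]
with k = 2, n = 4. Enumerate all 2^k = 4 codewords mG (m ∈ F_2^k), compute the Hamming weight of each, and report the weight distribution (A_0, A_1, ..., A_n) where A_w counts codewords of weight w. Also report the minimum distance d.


Weight distribution: A_0 = 1, A_2 = 1, A_3 = 2. Minimum distance d = 2.

Enumerate all 2^2 = 4 messages m ∈ F_2^2.
For each, compute codeword c = mG in F_2^4, then tally its weight.
  m = 00 → c = 0000, weight = 0.
  m = 10 → c = 1110, weight = 3.
  m = 01 → c = 1011, weight = 3.
  m = 11 → c = 0101, weight = 2.
Tally weights:
  weight 0: 1 codewords.
  weight 2: 1 codewords.
  weight 3: 2 codewords.
Minimum distance d = smallest w > 0 with A_w > 0 = 2.
Sanity: Σ A_w = 4 = 2^2 = 4 ✓.


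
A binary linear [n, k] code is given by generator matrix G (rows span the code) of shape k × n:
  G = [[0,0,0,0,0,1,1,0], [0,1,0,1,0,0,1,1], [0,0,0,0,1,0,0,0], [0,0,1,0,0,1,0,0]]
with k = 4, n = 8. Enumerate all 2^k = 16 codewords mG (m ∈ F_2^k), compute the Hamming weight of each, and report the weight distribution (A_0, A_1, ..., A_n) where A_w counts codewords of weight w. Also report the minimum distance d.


Weight distribution: A_0 = 1, A_1 = 1, A_2 = 3, A_3 = 3, A_4 = 3, A_5 = 3, A_6 = 1, A_7 = 1. Minimum distance d = 1.

Enumerate all 2^4 = 16 messages m ∈ F_2^4.
For each, compute codeword c = mG in F_2^8, then tally its weight.
  m = 0000 → c = 00000000, weight = 0.
  m = 1000 → c = 00000110, weight = 2.
  m = 0100 → c = 01010011, weight = 4.
  m = 1100 → c = 01010101, weight = 4.
  m = 0010 → c = 00001000, weight = 1.
  m = 1010 → c = 00001110, weight = 3.
  m = 0110 → c = 01011011, weight = 5.
  m = 1110 → c = 01011101, weight = 5.
  m = 0001 → c = 00100100, weight = 2.
  m = 1001 → c = 00100010, weight = 2.
  m = 0101 → c = 01110111, weight = 6.
  m = 1101 → c = 01110001, weight = 4.
  m = 0011 → c = 00101100, weight = 3.
  m = 1011 → c = 00101010, weight = 3.
  m = 0111 → c = 01111111, weight = 7.
  m = 1111 → c = 01111001, weight = 5.
Tally weights:
  weight 0: 1 codewords.
  weight 1: 1 codewords.
  weight 2: 3 codewords.
  weight 3: 3 codewords.
  weight 4: 3 codewords.
  weight 5: 3 codewords.
  weight 6: 1 codewords.
  weight 7: 1 codewords.
Minimum distance d = smallest w > 0 with A_w > 0 = 1.
Sanity: Σ A_w = 16 = 2^4 = 16 ✓.


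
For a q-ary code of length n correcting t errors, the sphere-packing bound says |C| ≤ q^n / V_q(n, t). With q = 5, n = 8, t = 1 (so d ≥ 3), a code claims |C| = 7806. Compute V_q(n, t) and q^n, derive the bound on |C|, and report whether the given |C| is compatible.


V_q(n, t) = 33, q^n = 390625, Hamming bound = 11837, |C| = 7806 ≤ bound (satisfied).

Step 1: Compute V_q(n, t) = Σ_{j=0}^1 C(n, j) (q−1)^j.
  j = 0: C(8,0)·(4)^0 = 1·1 = 1.
  j = 1: C(8,1)·(4)^1 = 8·4 = 32.
  V_q(n, t) = 1 + 32 = 33.
Step 2: q^n = 5^8 = 390625.
Step 3: Hamming bound ⌊q^n / V_q(n,t)⌋ = ⌊390625/33⌋ = 11837.
Step 4: Compare |C| = 7806 to 11837: satisfied.
The claimed |C| lies below the Hamming bound.


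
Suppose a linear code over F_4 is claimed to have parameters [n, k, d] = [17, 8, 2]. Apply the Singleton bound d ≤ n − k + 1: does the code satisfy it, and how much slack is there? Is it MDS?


Singleton RHS = n − k + 1 = 10, slack = 8, bound satisfied, not MDS.

Singleton bound: d ≤ n − k + 1.
Here n = 17, k = 8, so n − k + 1 = 10.
Given d = 2, check d ≤ 10: YES.
Slack = (n − k + 1) − d = 8.
The code is NOT MDS (slack = 8 > 0).
Description: the claimed parameters are [17, 8, 2]_4; such a code would be non-MDS.


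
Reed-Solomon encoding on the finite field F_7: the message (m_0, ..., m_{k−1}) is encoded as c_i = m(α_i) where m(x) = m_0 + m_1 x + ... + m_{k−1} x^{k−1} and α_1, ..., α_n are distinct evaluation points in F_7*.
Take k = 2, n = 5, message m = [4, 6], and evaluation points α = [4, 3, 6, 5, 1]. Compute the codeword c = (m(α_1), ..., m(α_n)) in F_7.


c = [0, 1, 5, 6, 3]

Message polynomial: m(x) = 4 + 6·x (mod 7).
For each evaluation point α_i, compute m(α_i) mod 7:
  α_1 = 4: Horner steps 6 → 0, so m(4) = 0.
  α_2 = 3: Horner steps 6 → 1, so m(3) = 1.
  α_3 = 6: Horner steps 6 → 5, so m(6) = 5.
  α_4 = 5: Horner steps 6 → 6, so m(5) = 6.
  α_5 = 1: Horner steps 6 → 3, so m(1) = 3.
Codeword c = [0, 1, 5, 6, 3] ∈ F_7^5.


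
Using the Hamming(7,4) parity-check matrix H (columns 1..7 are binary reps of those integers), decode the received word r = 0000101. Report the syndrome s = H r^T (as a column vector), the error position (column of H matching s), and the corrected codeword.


s = (0, 1, 0)^T, error position = 2, corrected codeword c = 0100101

Compute s = H r^T mod 2 one row at a time:
  s_1 = 0 + 1 + 0 + 1 = 2 ≡ 0 (mod 2).
  s_2 = 0 + 0 + 0 + 1 = 1 ≡ 1 (mod 2).
  s_3 = 0 + 0 + 1 + 1 = 2 ≡ 0 (mod 2).
s = (0, 1, 0)^T — this equals column 2 of H (binary 010), so error is at position 2.
Correct: flip bit 2 of r = 0000101 to get c = 0100101.


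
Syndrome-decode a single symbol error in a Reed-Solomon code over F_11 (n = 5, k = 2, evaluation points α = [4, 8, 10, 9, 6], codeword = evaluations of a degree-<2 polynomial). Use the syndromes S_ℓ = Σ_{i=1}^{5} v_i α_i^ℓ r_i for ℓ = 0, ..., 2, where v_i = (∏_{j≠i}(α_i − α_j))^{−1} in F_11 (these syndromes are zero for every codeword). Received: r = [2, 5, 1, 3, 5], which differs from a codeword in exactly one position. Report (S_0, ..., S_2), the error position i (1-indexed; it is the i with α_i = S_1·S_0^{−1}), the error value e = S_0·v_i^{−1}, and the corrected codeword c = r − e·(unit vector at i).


S = (1, 6, 3), error at position 5, error magnitude e = 7, c = [2, 5, 1, 3, 9].

Step 1: column multipliers v_i = (∏_{j≠i}(α_i − α_j))^{−1} mod 11.
  i = 1 (α = 4): (4−8)(4−10)(4−9)(4−6) = (−4)·(−6)·(−5)·(−2) = 240 ≡ 9, so v_1 = 9^{−1} = 5 (mod 11).
  i = 2 (α = 8): (8−4)(8−10)(8−9)(8−6) = 4·(−2)·(−1)·2 = 16 ≡ 5, so v_2 = 5^{−1} = 9 (mod 11).
  i = 3 (α = 10): (10−4)(10−8)(10−9)(10−6) = 6·2·1·4 = 48 ≡ 4, so v_3 = 4^{−1} = 3 (mod 11).
  i = 4 (α = 9): (9−4)(9−8)(9−10)(9−6) = 5·1·(−1)·3 = −15 ≡ 7, so v_4 = 7^{−1} = 8 (mod 11).
  i = 5 (α = 6): (6−4)(6−8)(6−10)(6−9) = 2·(−2)·(−4)·(−3) = −48 ≡ 7, so v_5 = 7^{−1} = 8 (mod 11).
  v = [5, 9, 3, 8, 8].
Step 2: syndromes of r = [2, 5, 1, 3, 5] (all sums mod 11).
  S_0 = Σ v_i r_i = 5·2 + 9·5 + 3·1 + 8·3 + 8·5 = 122 ≡ 1.
  S_1 = Σ v_i α_i r_i = 5·4·2 + 9·8·5 + 3·10·1 + 8·9·3 + 8·6·5 = 886 ≡ 6.
  α_i^2 mod 11 = [5, 9, 1, 4, 3].
  S_2 = Σ v_i α_i^2 r_i = 5·5·2 + 9·9·5 + 3·1·1 + 8·4·3 + 8·3·5 = 674 ≡ 3.
  S = (1, 6, 3) ≠ 0, so r is not a codeword (an error is present).
Step 3: locate the error. For a single error e at position i, S_ℓ = v_i·e·α_i^ℓ, so α_err = S_1/S_0.
  S_0^{−1} = 1^{−1} = 1 (mod 11), so α_err = 6·1 = 6 ≡ 6 = α_5. Error position i = 5.
  Consistency check: S_2/S_1 = 3·2 = 6 ≡ 6 = α_err ✓ (single-error assumption holds).
Step 4: error magnitude e = S_0/v_5 = S_0·∏_{j≠5}(α_5 − α_j) = 1·7 = 7 ≡ 7 (mod 11).
Step 5: correct position 5: c_5 = r_5 − e = 5 − 7 ≡ 9 (mod 11). Hence c = [2, 5, 1, 3, 9].
  Check: interpolating c through the α_i gives m(x) = 10 + 9·x (degree < 2) with m(α_i) = c_i for every i, so c is indeed a codeword.


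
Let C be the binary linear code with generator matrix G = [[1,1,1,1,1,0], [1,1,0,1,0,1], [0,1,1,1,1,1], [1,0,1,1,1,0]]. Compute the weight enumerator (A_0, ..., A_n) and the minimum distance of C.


Weight distribution: A_0 = 1, A_1 = 2, A_2 = 2, A_3 = 4, A_4 = 5, A_5 = 2. Minimum distance d = 1.

Enumerate all 2^4 = 16 messages m ∈ F_2^4.
For each, compute codeword c = mG in F_2^6, then tally its weight.
  m = 0000 → c = 000000, weight = 0.
  m = 1000 → c = 111110, weight = 5.
  m = 0100 → c = 110101, weight = 4.
  m = 1100 → c = 001011, weight = 3.
  m = 0010 → c = 011111, weight = 5.
  m = 1010 → c = 100001, weight = 2.
  m = 0110 → c = 101010, weight = 3.
  m = 1110 → c = 010100, weight = 2.
  m = 0001 → c = 101110, weight = 4.
  m = 1001 → c = 010000, weight = 1.
  m = 0101 → c = 011011, weight = 4.
  m = 1101 → c = 100101, weight = 3.
  m = 0011 → c = 110001, weight = 3.
  m = 1011 → c = 001111, weight = 4.
  m = 0111 → c = 000100, weight = 1.
  m = 1111 → c = 111010, weight = 4.
Tally weights:
  weight 0: 1 codewords.
  weight 1: 2 codewords.
  weight 2: 2 codewords.
  weight 3: 4 codewords.
  weight 4: 5 codewords.
  weight 5: 2 codewords.
Minimum distance d = smallest w > 0 with A_w > 0 = 1.
Sanity: Σ A_w = 16 = 2^4 = 16 ✓.


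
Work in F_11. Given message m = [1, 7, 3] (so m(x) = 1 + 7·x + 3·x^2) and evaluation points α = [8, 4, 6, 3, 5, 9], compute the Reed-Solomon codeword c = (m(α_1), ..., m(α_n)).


c = [7, 0, 8, 5, 1, 10]

Message polynomial: m(x) = 1 + 7·x + 3·x^2 (mod 11).
For each evaluation point α_i, compute m(α_i) mod 11:
  α_1 = 8: Horner steps 3 → 9 → 7, so m(8) = 7.
  α_2 = 4: Horner steps 3 → 8 → 0, so m(4) = 0.
  α_3 = 6: Horner steps 3 → 3 → 8, so m(6) = 8.
  α_4 = 3: Horner steps 3 → 5 → 5, so m(3) = 5.
  α_5 = 5: Horner steps 3 → 0 → 1, so m(5) = 1.
  α_6 = 9: Horner steps 3 → 1 → 10, so m(9) = 10.
Codeword c = [7, 0, 8, 5, 1, 10] ∈ F_11^6.


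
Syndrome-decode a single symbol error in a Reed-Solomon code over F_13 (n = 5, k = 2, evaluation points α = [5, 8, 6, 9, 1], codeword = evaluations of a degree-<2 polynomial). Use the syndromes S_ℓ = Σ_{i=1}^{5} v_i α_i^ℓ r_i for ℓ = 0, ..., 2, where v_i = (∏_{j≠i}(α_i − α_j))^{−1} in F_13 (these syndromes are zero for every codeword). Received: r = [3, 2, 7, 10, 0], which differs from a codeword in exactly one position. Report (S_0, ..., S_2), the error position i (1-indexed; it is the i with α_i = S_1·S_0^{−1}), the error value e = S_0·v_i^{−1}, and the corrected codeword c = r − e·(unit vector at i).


S = (6, 2, 5), error at position 4, error magnitude e = 4, c = [3, 2, 7, 6, 0].

Step 1: column multipliers v_i = (∏_{j≠i}(α_i − α_j))^{−1} mod 13.
  i = 1 (α = 5): (5−8)(5−6)(5−9)(5−1) = (−3)·(−1)·(−4)·4 = −48 ≡ 4, so v_1 = 4^{−1} = 10 (mod 13).
  i = 2 (α = 8): (8−5)(8−6)(8−9)(8−1) = 3·2·(−1)·7 = −42 ≡ 10, so v_2 = 10^{−1} = 4 (mod 13).
  i = 3 (α = 6): (6−5)(6−8)(6−9)(6−1) = 1·(−2)·(−3)·5 = 30 ≡ 4, so v_3 = 4^{−1} = 10 (mod 13).
  i = 4 (α = 9): (9−5)(9−8)(9−6)(9−1) = 4·1·3·8 = 96 ≡ 5, so v_4 = 5^{−1} = 8 (mod 13).
  i = 5 (α = 1): (1−5)(1−8)(1−6)(1−9) = (−4)·(−7)·(−5)·(−8) = 1120 ≡ 2, so v_5 = 2^{−1} = 7 (mod 13).
  v = [10, 4, 10, 8, 7].
Step 2: syndromes of r = [3, 2, 7, 10, 0] (all sums mod 13).
  S_0 = Σ v_i r_i = 10·3 + 4·2 + 10·7 + 8·10 + 7·0 = 188 ≡ 6.
  S_1 = Σ v_i α_i r_i = 10·5·3 + 4·8·2 + 10·6·7 + 8·9·10 + 7·1·0 = 1354 ≡ 2.
  α_i^2 mod 13 = [12, 12, 10, 3, 1].
  S_2 = Σ v_i α_i^2 r_i = 10·12·3 + 4·12·2 + 10·10·7 + 8·3·10 + 7·1·0 = 1396 ≡ 5.
  S = (6, 2, 5) ≠ 0, so r is not a codeword (an error is present).
Step 3: locate the error. For a single error e at position i, S_ℓ = v_i·e·α_i^ℓ, so α_err = S_1/S_0.
  S_0^{−1} = 6^{−1} = 11 (mod 13), so α_err = 2·11 = 22 ≡ 9 = α_4. Error position i = 4.
  Consistency check: S_2/S_1 = 5·7 = 35 ≡ 9 = α_err ✓ (single-error assumption holds).
Step 4: error magnitude e = S_0/v_4 = S_0·∏_{j≠4}(α_4 − α_j) = 6·5 = 30 ≡ 4 (mod 13).
Step 5: correct position 4: c_4 = r_4 − e = 10 − 4 ≡ 6 (mod 13). Hence c = [3, 2, 7, 6, 0].
  Check: interpolating c through the α_i gives m(x) = 9 + 4·x (degree < 2) with m(α_i) = c_i for every i, so c is indeed a codeword.


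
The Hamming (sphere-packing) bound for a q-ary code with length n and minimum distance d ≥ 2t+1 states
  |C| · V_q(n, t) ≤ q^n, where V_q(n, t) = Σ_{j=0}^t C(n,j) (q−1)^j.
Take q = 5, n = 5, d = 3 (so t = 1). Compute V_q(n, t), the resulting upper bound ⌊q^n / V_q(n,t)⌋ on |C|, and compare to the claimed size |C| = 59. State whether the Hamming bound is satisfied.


V_q(n, t) = 21, q^n = 3125, Hamming bound = 148, |C| = 59 ≤ bound (satisfied).

Step 1: Compute V_q(n, t) = Σ_{j=0}^1 C(n, j) (q−1)^j.
  j = 0: C(5,0)·(4)^0 = 1·1 = 1.
  j = 1: C(5,1)·(4)^1 = 5·4 = 20.
  V_q(n, t) = 1 + 20 = 21.
Step 2: q^n = 5^5 = 3125.
Step 3: Hamming bound ⌊q^n / V_q(n,t)⌋ = ⌊3125/21⌋ = 148.
Step 4: Compare |C| = 59 to 148: satisfied.
The claimed |C| lies below the Hamming bound.


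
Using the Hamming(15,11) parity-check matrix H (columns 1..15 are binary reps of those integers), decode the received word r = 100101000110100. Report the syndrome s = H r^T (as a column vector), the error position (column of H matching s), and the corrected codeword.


s = (1, 1, 1, 1)^T, error position = 15, corrected codeword c = 100101000110101

Compute s = H r^T mod 2 one row at a time:
  s_1 = 0 + 0 + 1 + 1 + 0 + 1 + 0 + 0 = 3 ≡ 1 (mod 2).
  s_2 = 1 + 0 + 1 + 0 + 0 + 1 + 0 + 0 = 3 ≡ 1 (mod 2).
  s_3 = 0 + 0 + 1 + 0 + 1 + 1 + 0 + 0 = 3 ≡ 1 (mod 2).
  s_4 = 1 + 0 + 0 + 0 + 0 + 1 + 1 + 0 = 3 ≡ 1 (mod 2).
s = (1, 1, 1, 1)^T — this equals column 15 of H (binary 1111), so error is at position 15.
Correct: flip bit 15 of r = 100101000110100 to get c = 100101000110101.


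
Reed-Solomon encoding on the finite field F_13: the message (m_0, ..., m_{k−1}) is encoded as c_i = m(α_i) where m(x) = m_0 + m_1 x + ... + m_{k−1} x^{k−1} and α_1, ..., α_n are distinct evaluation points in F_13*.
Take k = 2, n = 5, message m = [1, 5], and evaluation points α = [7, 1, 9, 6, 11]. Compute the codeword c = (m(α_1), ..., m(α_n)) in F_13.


c = [10, 6, 7, 5, 4]

Message polynomial: m(x) = 1 + 5·x (mod 13).
For each evaluation point α_i, compute m(α_i) mod 13:
  α_1 = 7: Horner steps 5 → 10, so m(7) = 10.
  α_2 = 1: Horner steps 5 → 6, so m(1) = 6.
  α_3 = 9: Horner steps 5 → 7, so m(9) = 7.
  α_4 = 6: Horner steps 5 → 5, so m(6) = 5.
  α_5 = 11: Horner steps 5 → 4, so m(11) = 4.
Codeword c = [10, 6, 7, 5, 4] ∈ F_13^5.


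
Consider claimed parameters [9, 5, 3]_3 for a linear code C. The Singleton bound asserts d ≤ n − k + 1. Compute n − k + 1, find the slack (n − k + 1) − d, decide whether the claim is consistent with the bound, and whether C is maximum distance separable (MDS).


Singleton RHS = n − k + 1 = 5, slack = 2, bound satisfied, not MDS.

Singleton bound: d ≤ n − k + 1.
Here n = 9, k = 5, so n − k + 1 = 5.
Given d = 3, check d ≤ 5: YES.
Slack = (n − k + 1) − d = 2.
The code is NOT MDS (slack = 2 > 0).
Description: the claimed parameters are [9, 5, 3]_3; such a code would be non-MDS.


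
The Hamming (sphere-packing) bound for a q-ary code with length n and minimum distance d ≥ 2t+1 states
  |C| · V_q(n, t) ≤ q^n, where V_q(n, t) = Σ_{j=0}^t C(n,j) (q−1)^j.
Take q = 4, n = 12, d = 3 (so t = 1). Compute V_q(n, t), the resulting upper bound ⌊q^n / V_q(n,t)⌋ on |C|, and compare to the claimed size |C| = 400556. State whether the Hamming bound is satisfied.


V_q(n, t) = 37, q^n = 16777216, Hamming bound = 453438, |C| = 400556 ≤ bound (satisfied).

Step 1: Compute V_q(n, t) = Σ_{j=0}^1 C(n, j) (q−1)^j.
  j = 0: C(12,0)·(3)^0 = 1·1 = 1.
  j = 1: C(12,1)·(3)^1 = 12·3 = 36.
  V_q(n, t) = 1 + 36 = 37.
Step 2: q^n = 4^12 = 16777216.
Step 3: Hamming bound ⌊q^n / V_q(n,t)⌋ = ⌊16777216/37⌋ = 453438.
Step 4: Compare |C| = 400556 to 453438: satisfied.
The claimed |C| lies below the Hamming bound.


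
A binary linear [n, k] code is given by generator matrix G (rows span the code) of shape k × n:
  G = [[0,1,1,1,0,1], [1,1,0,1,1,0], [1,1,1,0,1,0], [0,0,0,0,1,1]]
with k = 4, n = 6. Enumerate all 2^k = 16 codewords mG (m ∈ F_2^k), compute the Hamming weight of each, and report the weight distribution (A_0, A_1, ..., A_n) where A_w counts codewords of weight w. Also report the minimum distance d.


Weight distribution: A_0 = 1, A_2 = 6, A_4 = 9. Minimum distance d = 2.

Enumerate all 2^4 = 16 messages m ∈ F_2^4.
For each, compute codeword c = mG in F_2^6, then tally its weight.
  m = 0000 → c = 000000, weight = 0.
  m = 1000 → c = 011101, weight = 4.
  m = 0100 → c = 110110, weight = 4.
  m = 1100 → c = 101011, weight = 4.
  m = 0010 → c = 111010, weight = 4.
  m = 1010 → c = 100111, weight = 4.
  m = 0110 → c = 001100, weight = 2.
  m = 1110 → c = 010001, weight = 2.
  m = 0001 → c = 000011, weight = 2.
  m = 1001 → c = 011110, weight = 4.
  m = 0101 → c = 110101, weight = 4.
  m = 1101 → c = 101000, weight = 2.
  m = 0011 → c = 111001, weight = 4.
  m = 1011 → c = 100100, weight = 2.
  m = 0111 → c = 001111, weight = 4.
  m = 1111 → c = 010010, weight = 2.
Tally weights:
  weight 0: 1 codewords.
  weight 2: 6 codewords.
  weight 4: 9 codewords.
Minimum distance d = smallest w > 0 with A_w > 0 = 2.
Sanity: Σ A_w = 16 = 2^4 = 16 ✓.


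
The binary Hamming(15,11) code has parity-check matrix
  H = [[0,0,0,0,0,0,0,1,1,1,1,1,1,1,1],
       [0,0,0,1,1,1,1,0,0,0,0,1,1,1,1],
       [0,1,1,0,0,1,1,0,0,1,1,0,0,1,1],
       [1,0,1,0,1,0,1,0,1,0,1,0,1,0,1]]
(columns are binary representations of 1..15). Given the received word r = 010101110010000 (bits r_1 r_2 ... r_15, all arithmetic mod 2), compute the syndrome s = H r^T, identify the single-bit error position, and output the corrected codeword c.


s = (0, 1, 0, 0)^T, error position = 4, corrected codeword c = 010001110010000

Compute s = H r^T mod 2 one row at a time:
  s_1 = 1 + 0 + 0 + 1 + 0 + 0 + 0 + 0 = 2 ≡ 0 (mod 2).
  s_2 = 1 + 0 + 1 + 1 + 0 + 0 + 0 + 0 = 3 ≡ 1 (mod 2).
  s_3 = 1 + 0 + 1 + 1 + 0 + 1 + 0 + 0 = 4 ≡ 0 (mod 2).
  s_4 = 0 + 0 + 0 + 1 + 0 + 1 + 0 + 0 = 2 ≡ 0 (mod 2).
s = (0, 1, 0, 0)^T — this equals column 4 of H (binary 0100), so error is at position 4.
Correct: flip bit 4 of r = 010101110010000 to get c = 010001110010000.


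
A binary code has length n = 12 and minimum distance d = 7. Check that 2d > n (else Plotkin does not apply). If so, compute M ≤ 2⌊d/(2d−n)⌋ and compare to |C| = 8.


Plotkin bound M ≤ 6; given |C| = 8 > bound (violated).

Check applicability: 2d = 14, n = 12.
2d − n = 2 > 0, so Plotkin applies.
Compute d/(2d−n) = 7/2 ≈ 3.5000.
⌊d/(2d−n)⌋ = 3.
Plotkin bound: M ≤ 2·3 = 6.
Given |C| = 8, check: VIOLATED.
This |C| is above the Plotkin bound, so no binary code with n = 12, d = 7 and 8 codewords exists.


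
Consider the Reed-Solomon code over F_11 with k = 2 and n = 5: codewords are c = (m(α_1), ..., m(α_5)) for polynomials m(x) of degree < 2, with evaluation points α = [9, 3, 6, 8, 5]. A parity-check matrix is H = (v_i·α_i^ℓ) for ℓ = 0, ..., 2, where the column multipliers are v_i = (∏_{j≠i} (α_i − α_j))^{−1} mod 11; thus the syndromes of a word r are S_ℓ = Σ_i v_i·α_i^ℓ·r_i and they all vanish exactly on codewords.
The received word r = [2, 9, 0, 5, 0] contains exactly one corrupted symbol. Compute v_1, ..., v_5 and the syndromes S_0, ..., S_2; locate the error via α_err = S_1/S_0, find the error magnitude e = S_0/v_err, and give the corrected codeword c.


S = (7, 2, 10), error at position 5, error magnitude e = 8, c = [2, 9, 0, 5, 3].

Step 1: column multipliers v_i = (∏_{j≠i}(α_i − α_j))^{−1} mod 11.
  i = 1 (α = 9): (9−3)(9−6)(9−8)(9−5) = 6·3·1·4 = 72 ≡ 6, so v_1 = 6^{−1} = 2 (mod 11).
  i = 2 (α = 3): (3−9)(3−6)(3−8)(3−5) = (−6)·(−3)·(−5)·(−2) = 180 ≡ 4, so v_2 = 4^{−1} = 3 (mod 11).
  i = 3 (α = 6): (6−9)(6−3)(6−8)(6−5) = (−3)·3·(−2)·1 = 18 ≡ 7, so v_3 = 7^{−1} = 8 (mod 11).
  i = 4 (α = 8): (8−9)(8−3)(8−6)(8−5) = (−1)·5·2·3 = −30 ≡ 3, so v_4 = 3^{−1} = 4 (mod 11).
  i = 5 (α = 5): (5−9)(5−3)(5−6)(5−8) = (−4)·2·(−1)·(−3) = −24 ≡ 9, so v_5 = 9^{−1} = 5 (mod 11).
  v = [2, 3, 8, 4, 5].
Step 2: syndromes of r = [2, 9, 0, 5, 0] (all sums mod 11).
  S_0 = Σ v_i r_i = 2·2 + 3·9 + 8·0 + 4·5 + 5·0 = 51 ≡ 7.
  S_1 = Σ v_i α_i r_i = 2·9·2 + 3·3·9 + 8·6·0 + 4·8·5 + 5·5·0 = 277 ≡ 2.
  α_i^2 mod 11 = [4, 9, 3, 9, 3].
  S_2 = Σ v_i α_i^2 r_i = 2·4·2 + 3·9·9 + 8·3·0 + 4·9·5 + 5·3·0 = 439 ≡ 10.
  S = (7, 2, 10) ≠ 0, so r is not a codeword (an error is present).
Step 3: locate the error. For a single error e at position i, S_ℓ = v_i·e·α_i^ℓ, so α_err = S_1/S_0.
  S_0^{−1} = 7^{−1} = 8 (mod 11), so α_err = 2·8 = 16 ≡ 5 = α_5. Error position i = 5.
  Consistency check: S_2/S_1 = 10·6 = 60 ≡ 5 = α_err ✓ (single-error assumption holds).
Step 4: error magnitude e = S_0/v_5 = S_0·∏_{j≠5}(α_5 − α_j) = 7·9 = 63 ≡ 8 (mod 11).
Step 5: correct position 5: c_5 = r_5 − e = 0 − 8 ≡ 3 (mod 11). Hence c = [2, 9, 0, 5, 3].
  Check: interpolating c through the α_i gives m(x) = 7 + 8·x (degree < 2) with m(α_i) = c_i for every i, so c is indeed a codeword.


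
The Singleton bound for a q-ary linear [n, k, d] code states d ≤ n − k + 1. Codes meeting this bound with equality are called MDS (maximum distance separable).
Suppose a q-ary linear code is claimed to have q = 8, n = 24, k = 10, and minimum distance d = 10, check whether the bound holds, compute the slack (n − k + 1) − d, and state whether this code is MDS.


Singleton RHS = n − k + 1 = 15, slack = 5, bound satisfied, not MDS.

Singleton bound: d ≤ n − k + 1.
Here n = 24, k = 10, so n − k + 1 = 15.
Given d = 10, check d ≤ 15: YES.
Slack = (n − k + 1) − d = 5.
The code is NOT MDS (slack = 5 > 0).
Description: the claimed parameters are [24, 10, 10]_8; such a code would be non-MDS.


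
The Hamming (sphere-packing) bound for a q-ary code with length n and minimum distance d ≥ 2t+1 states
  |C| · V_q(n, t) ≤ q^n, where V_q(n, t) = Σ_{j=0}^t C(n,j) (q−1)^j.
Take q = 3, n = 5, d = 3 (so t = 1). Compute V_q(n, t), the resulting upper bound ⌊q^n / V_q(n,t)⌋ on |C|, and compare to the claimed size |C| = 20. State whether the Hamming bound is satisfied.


V_q(n, t) = 11, q^n = 243, Hamming bound = 22, |C| = 20 ≤ bound (satisfied).

Step 1: Compute V_q(n, t) = Σ_{j=0}^1 C(n, j) (q−1)^j.
  j = 0: C(5,0)·(2)^0 = 1·1 = 1.
  j = 1: C(5,1)·(2)^1 = 5·2 = 10.
  V_q(n, t) = 1 + 10 = 11.
Step 2: q^n = 3^5 = 243.
Step 3: Hamming bound ⌊q^n / V_q(n,t)⌋ = ⌊243/11⌋ = 22.
Step 4: Compare |C| = 20 to 22: satisfied.
The claimed |C| lies below the Hamming bound.


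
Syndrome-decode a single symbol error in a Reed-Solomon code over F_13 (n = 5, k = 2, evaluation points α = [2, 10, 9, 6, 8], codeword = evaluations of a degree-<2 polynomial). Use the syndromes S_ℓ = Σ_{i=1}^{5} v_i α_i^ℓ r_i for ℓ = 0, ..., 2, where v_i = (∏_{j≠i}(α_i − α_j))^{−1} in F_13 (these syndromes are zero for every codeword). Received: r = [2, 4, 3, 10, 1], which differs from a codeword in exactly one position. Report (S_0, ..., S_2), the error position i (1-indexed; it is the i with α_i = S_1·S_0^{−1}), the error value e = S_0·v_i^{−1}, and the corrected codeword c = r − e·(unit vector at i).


S = (1, 10, 9), error at position 2, error magnitude e = 12, c = [2, 5, 3, 10, 1].

Step 1: column multipliers v_i = (∏_{j≠i}(α_i − α_j))^{−1} mod 13.
  i = 1 (α = 2): (2−10)(2−9)(2−6)(2−8) = (−8)·(−7)·(−4)·(−6) = 1344 ≡ 5, so v_1 = 5^{−1} = 8 (mod 13).
  i = 2 (α = 10): (10−2)(10−9)(10−6)(10−8) = 8·1·4·2 = 64 ≡ 12, so v_2 = 12^{−1} = 12 (mod 13).
  i = 3 (α = 9): (9−2)(9−10)(9−6)(9−8) = 7·(−1)·3·1 = −21 ≡ 5, so v_3 = 5^{−1} = 8 (mod 13).
  i = 4 (α = 6): (6−2)(6−10)(6−9)(6−8) = 4·(−4)·(−3)·(−2) = −96 ≡ 8, so v_4 = 8^{−1} = 5 (mod 13).
  i = 5 (α = 8): (8−2)(8−10)(8−9)(8−6) = 6·(−2)·(−1)·2 = 24 ≡ 11, so v_5 = 11^{−1} = 6 (mod 13).
  v = [8, 12, 8, 5, 6].
Step 2: syndromes of r = [2, 4, 3, 10, 1] (all sums mod 13).
  S_0 = Σ v_i r_i = 8·2 + 12·4 + 8·3 + 5·10 + 6·1 = 144 ≡ 1.
  S_1 = Σ v_i α_i r_i = 8·2·2 + 12·10·4 + 8·9·3 + 5·6·10 + 6·8·1 = 1076 ≡ 10.
  α_i^2 mod 13 = [4, 9, 3, 10, 12].
  S_2 = Σ v_i α_i^2 r_i = 8·4·2 + 12·9·4 + 8·3·3 + 5·10·10 + 6·12·1 = 1140 ≡ 9.
  S = (1, 10, 9) ≠ 0, so r is not a codeword (an error is present).
Step 3: locate the error. For a single error e at position i, S_ℓ = v_i·e·α_i^ℓ, so α_err = S_1/S_0.
  S_0^{−1} = 1^{−1} = 1 (mod 13), so α_err = 10·1 = 10 ≡ 10 = α_2. Error position i = 2.
  Consistency check: S_2/S_1 = 9·4 = 36 ≡ 10 = α_err ✓ (single-error assumption holds).
Step 4: error magnitude e = S_0/v_2 = S_0·∏_{j≠2}(α_2 − α_j) = 1·12 = 12 ≡ 12 (mod 13).
Step 5: correct position 2: c_2 = r_2 − e = 4 − 12 ≡ 5 (mod 13). Hence c = [2, 5, 3, 10, 1].
  Check: interpolating c through the α_i gives m(x) = 11 + 2·x (degree < 2) with m(α_i) = c_i for every i, so c is indeed a codeword.


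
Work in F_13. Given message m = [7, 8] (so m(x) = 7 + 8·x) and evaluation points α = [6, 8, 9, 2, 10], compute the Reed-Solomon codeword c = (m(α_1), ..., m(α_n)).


c = [3, 6, 1, 10, 9]

Message polynomial: m(x) = 7 + 8·x (mod 13).
For each evaluation point α_i, compute m(α_i) mod 13:
  α_1 = 6: Horner steps 8 → 3, so m(6) = 3.
  α_2 = 8: Horner steps 8 → 6, so m(8) = 6.
  α_3 = 9: Horner steps 8 → 1, so m(9) = 1.
  α_4 = 2: Horner steps 8 → 10, so m(2) = 10.
  α_5 = 10: Horner steps 8 → 9, so m(10) = 9.
Codeword c = [3, 6, 1, 10, 9] ∈ F_13^5.


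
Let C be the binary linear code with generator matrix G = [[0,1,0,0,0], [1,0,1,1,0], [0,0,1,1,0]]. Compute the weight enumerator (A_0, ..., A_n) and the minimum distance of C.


Weight distribution: A_0 = 1, A_1 = 2, A_2 = 2, A_3 = 2, A_4 = 1. Minimum distance d = 1.

Enumerate all 2^3 = 8 messages m ∈ F_2^3.
For each, compute codeword c = mG in F_2^5, then tally its weight.
  m = 000 → c = 00000, weight = 0.
  m = 100 → c = 01000, weight = 1.
  m = 010 → c = 10110, weight = 3.
  m = 110 → c = 11110, weight = 4.
  m = 001 → c = 00110, weight = 2.
  m = 101 → c = 01110, weight = 3.
  m = 011 → c = 10000, weight = 1.
  m = 111 → c = 11000, weight = 2.
Tally weights:
  weight 0: 1 codewords.
  weight 1: 2 codewords.
  weight 2: 2 codewords.
  weight 3: 2 codewords.
  weight 4: 1 codewords.
Minimum distance d = smallest w > 0 with A_w > 0 = 1.
Sanity: Σ A_w = 8 = 2^3 = 8 ✓.


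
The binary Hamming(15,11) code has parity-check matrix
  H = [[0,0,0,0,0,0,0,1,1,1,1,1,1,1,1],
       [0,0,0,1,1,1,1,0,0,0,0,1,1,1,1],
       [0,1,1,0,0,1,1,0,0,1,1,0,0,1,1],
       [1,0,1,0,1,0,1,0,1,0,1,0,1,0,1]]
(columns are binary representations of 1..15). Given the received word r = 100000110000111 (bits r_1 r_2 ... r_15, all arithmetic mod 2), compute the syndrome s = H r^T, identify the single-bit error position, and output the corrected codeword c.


s = (0, 0, 1, 0)^T, error position = 2, corrected codeword c = 110000110000111

Compute s = H r^T mod 2 one row at a time:
  s_1 = 1 + 0 + 0 + 0 + 0 + 1 + 1 + 1 = 4 ≡ 0 (mod 2).
  s_2 = 0 + 0 + 0 + 1 + 0 + 1 + 1 + 1 = 4 ≡ 0 (mod 2).
  s_3 = 0 + 0 + 0 + 1 + 0 + 0 + 1 + 1 = 3 ≡ 1 (mod 2).
  s_4 = 1 + 0 + 0 + 1 + 0 + 0 + 1 + 1 = 4 ≡ 0 (mod 2).
s = (0, 0, 1, 0)^T — this equals column 2 of H (binary 0010), so error is at position 2.
Correct: flip bit 2 of r = 100000110000111 to get c = 110000110000111.


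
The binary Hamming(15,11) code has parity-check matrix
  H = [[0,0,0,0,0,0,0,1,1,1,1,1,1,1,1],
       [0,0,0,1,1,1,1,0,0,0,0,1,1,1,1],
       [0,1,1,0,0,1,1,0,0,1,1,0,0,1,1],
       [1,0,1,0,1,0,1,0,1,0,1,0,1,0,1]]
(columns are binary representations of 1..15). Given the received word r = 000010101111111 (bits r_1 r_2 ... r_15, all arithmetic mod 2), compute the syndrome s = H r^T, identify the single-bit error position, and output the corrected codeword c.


s = (1, 0, 1, 0)^T, error position = 10, corrected codeword c = 000010101011111

Compute s = H r^T mod 2 one row at a time:
  s_1 = 0 + 1 + 1 + 1 + 1 + 1 + 1 + 1 = 7 ≡ 1 (mod 2).
  s_2 = 0 + 1 + 0 + 1 + 1 + 1 + 1 + 1 = 6 ≡ 0 (mod 2).
  s_3 = 0 + 0 + 0 + 1 + 1 + 1 + 1 + 1 = 5 ≡ 1 (mod 2).
  s_4 = 0 + 0 + 1 + 1 + 1 + 1 + 1 + 1 = 6 ≡ 0 (mod 2).
s = (1, 0, 1, 0)^T — this equals column 10 of H (binary 1010), so error is at position 10.
Correct: flip bit 10 of r = 000010101111111 to get c = 000010101011111.


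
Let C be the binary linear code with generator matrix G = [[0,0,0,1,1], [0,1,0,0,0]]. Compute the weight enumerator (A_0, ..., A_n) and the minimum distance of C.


Weight distribution: A_0 = 1, A_1 = 1, A_2 = 1, A_3 = 1. Minimum distance d = 1.

Enumerate all 2^2 = 4 messages m ∈ F_2^2.
For each, compute codeword c = mG in F_2^5, then tally its weight.
  m = 00 → c = 00000, weight = 0.
  m = 10 → c = 00011, weight = 2.
  m = 01 → c = 01000, weight = 1.
  m = 11 → c = 01011, weight = 3.
Tally weights:
  weight 0: 1 codewords.
  weight 1: 1 codewords.
  weight 2: 1 codewords.
  weight 3: 1 codewords.
Minimum distance d = smallest w > 0 with A_w > 0 = 1.
Sanity: Σ A_w = 4 = 2^2 = 4 ✓.


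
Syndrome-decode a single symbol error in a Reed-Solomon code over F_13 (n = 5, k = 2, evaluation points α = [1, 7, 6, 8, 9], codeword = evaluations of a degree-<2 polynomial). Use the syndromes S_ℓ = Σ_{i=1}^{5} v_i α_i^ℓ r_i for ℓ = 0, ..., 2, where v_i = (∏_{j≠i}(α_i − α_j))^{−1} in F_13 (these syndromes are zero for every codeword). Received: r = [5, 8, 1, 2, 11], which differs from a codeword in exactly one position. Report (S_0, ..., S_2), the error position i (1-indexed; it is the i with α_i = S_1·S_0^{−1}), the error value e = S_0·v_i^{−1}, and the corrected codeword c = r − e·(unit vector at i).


S = (6, 2, 5), error at position 5, error magnitude e = 2, c = [5, 8, 1, 2, 9].

Step 1: column multipliers v_i = (∏_{j≠i}(α_i − α_j))^{−1} mod 13.
  i = 1 (α = 1): (1−7)(1−6)(1−8)(1−9) = (−6)·(−5)·(−7)·(−8) = 1680 ≡ 3, so v_1 = 3^{−1} = 9 (mod 13).
  i = 2 (α = 7): (7−1)(7−6)(7−8)(7−9) = 6·1·(−1)·(−2) = 12 ≡ 12, so v_2 = 12^{−1} = 12 (mod 13).
  i = 3 (α = 6): (6−1)(6−7)(6−8)(6−9) = 5·(−1)·(−2)·(−3) = −30 ≡ 9, so v_3 = 9^{−1} = 3 (mod 13).
  i = 4 (α = 8): (8−1)(8−7)(8−6)(8−9) = 7·1·2·(−1) = −14 ≡ 12, so v_4 = 12^{−1} = 12 (mod 13).
  i = 5 (α = 9): (9−1)(9−7)(9−6)(9−8) = 8·2·3·1 = 48 ≡ 9, so v_5 = 9^{−1} = 3 (mod 13).
  v = [9, 12, 3, 12, 3].
Step 2: syndromes of r = [5, 8, 1, 2, 11] (all sums mod 13).
  S_0 = Σ v_i r_i = 9·5 + 12·8 + 3·1 + 12·2 + 3·11 = 201 ≡ 6.
  S_1 = Σ v_i α_i r_i = 9·1·5 + 12·7·8 + 3·6·1 + 12·8·2 + 3·9·11 = 1224 ≡ 2.
  α_i^2 mod 13 = [1, 10, 10, 12, 3].
  S_2 = Σ v_i α_i^2 r_i = 9·1·5 + 12·10·8 + 3·10·1 + 12·12·2 + 3·3·11 = 1422 ≡ 5.
  S = (6, 2, 5) ≠ 0, so r is not a codeword (an error is present).
Step 3: locate the error. For a single error e at position i, S_ℓ = v_i·e·α_i^ℓ, so α_err = S_1/S_0.
  S_0^{−1} = 6^{−1} = 11 (mod 13), so α_err = 2·11 = 22 ≡ 9 = α_5. Error position i = 5.
  Consistency check: S_2/S_1 = 5·7 = 35 ≡ 9 = α_err ✓ (single-error assumption holds).
Step 4: error magnitude e = S_0/v_5 = S_0·∏_{j≠5}(α_5 − α_j) = 6·9 = 54 ≡ 2 (mod 13).
Step 5: correct position 5: c_5 = r_5 − e = 11 − 2 ≡ 9 (mod 13). Hence c = [5, 8, 1, 2, 9].
  Check: interpolating c through the α_i gives m(x) = 11 + 7·x (degree < 2) with m(α_i) = c_i for every i, so c is indeed a codeword.


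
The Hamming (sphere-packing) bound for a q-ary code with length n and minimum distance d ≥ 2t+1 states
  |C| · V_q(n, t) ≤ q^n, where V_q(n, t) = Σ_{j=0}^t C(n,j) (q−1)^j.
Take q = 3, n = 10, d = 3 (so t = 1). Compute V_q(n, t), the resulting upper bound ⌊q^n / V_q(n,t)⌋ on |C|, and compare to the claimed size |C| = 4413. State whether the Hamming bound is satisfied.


V_q(n, t) = 21, q^n = 59049, Hamming bound = 2811, |C| = 4413 > bound (violated).

Step 1: Compute V_q(n, t) = Σ_{j=0}^1 C(n, j) (q−1)^j.
  j = 0: C(10,0)·(2)^0 = 1·1 = 1.
  j = 1: C(10,1)·(2)^1 = 10·2 = 20.
  V_q(n, t) = 1 + 20 = 21.
Step 2: q^n = 3^10 = 59049.
Step 3: Hamming bound ⌊q^n / V_q(n,t)⌋ = ⌊59049/21⌋ = 2811.
Step 4: Compare |C| = 4413 to 2811: violated.
The claimed |C| lies above the Hamming bound, so no 3-ary code of length 10 with d ≥ 3 can have 4413 codewords.


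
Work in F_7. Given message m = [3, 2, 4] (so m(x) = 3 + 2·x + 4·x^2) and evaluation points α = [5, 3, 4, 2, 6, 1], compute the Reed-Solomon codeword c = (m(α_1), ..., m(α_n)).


c = [1, 3, 5, 2, 5, 2]

Message polynomial: m(x) = 3 + 2·x + 4·x^2 (mod 7).
For each evaluation point α_i, compute m(α_i) mod 7:
  α_1 = 5: Horner steps 4 → 1 → 1, so m(5) = 1.
  α_2 = 3: Horner steps 4 → 0 → 3, so m(3) = 3.
  α_3 = 4: Horner steps 4 → 4 → 5, so m(4) = 5.
  α_4 = 2: Horner steps 4 → 3 → 2, so m(2) = 2.
  α_5 = 6: Horner steps 4 → 5 → 5, so m(6) = 5.
  α_6 = 1: Horner steps 4 → 6 → 2, so m(1) = 2.
Codeword c = [1, 3, 5, 2, 5, 2] ∈ F_7^6.


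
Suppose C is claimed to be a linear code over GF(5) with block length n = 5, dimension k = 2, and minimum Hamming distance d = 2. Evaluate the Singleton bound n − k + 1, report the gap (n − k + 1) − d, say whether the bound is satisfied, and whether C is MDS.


Singleton RHS = n − k + 1 = 4, slack = 2, bound satisfied, not MDS.

Singleton bound: d ≤ n − k + 1.
Here n = 5, k = 2, so n − k + 1 = 4.
Given d = 2, check d ≤ 4: YES.
Slack = (n − k + 1) − d = 2.
The code is NOT MDS (slack = 2 > 0).
Description: the claimed parameters are [5, 2, 2]_5; such a code would be non-MDS.


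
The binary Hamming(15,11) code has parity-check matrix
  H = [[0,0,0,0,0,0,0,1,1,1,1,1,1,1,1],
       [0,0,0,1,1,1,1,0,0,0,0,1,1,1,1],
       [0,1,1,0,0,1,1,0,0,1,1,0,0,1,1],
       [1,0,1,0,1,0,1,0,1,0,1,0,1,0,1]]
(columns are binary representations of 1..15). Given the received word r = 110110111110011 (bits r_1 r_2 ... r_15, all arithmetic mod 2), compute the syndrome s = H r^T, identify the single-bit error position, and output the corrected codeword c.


s = (0, 1, 0, 0)^T, error position = 4, corrected codeword c = 110010111110011

Compute s = H r^T mod 2 one row at a time:
  s_1 = 1 + 1 + 1 + 1 + 0 + 0 + 1 + 1 = 6 ≡ 0 (mod 2).
  s_2 = 1 + 1 + 0 + 1 + 0 + 0 + 1 + 1 = 5 ≡ 1 (mod 2).
  s_3 = 1 + 0 + 0 + 1 + 1 + 1 + 1 + 1 = 6 ≡ 0 (mod 2).
  s_4 = 1 + 0 + 1 + 1 + 1 + 1 + 0 + 1 = 6 ≡ 0 (mod 2).
s = (0, 1, 0, 0)^T — this equals column 4 of H (binary 0100), so error is at position 4.
Correct: flip bit 4 of r = 110110111110011 to get c = 110010111110011.
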